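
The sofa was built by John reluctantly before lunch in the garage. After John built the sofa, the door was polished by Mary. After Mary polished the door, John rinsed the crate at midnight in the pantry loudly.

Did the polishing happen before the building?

The narrative orders the building before the polishing.

no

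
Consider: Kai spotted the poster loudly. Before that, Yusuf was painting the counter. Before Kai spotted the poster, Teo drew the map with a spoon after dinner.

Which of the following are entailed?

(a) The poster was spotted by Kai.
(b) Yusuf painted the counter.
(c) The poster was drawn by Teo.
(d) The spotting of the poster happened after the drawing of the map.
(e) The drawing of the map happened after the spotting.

(a), (d)

(a) Entailed — dropping 'loudly' leaves a sub-description the original still satisfies.
(b) Not entailed — 'was painting' is progressive on an accomplishment; it does not entail the completed 'painted'.
(c) Not entailed — Teo drew the map, not the poster; the poster belongs to the spotting event.
(d) Entailed — the narrative places the drawing before the spotting.
(e) Not entailed — the narrative places the drawing before the spotting, not after.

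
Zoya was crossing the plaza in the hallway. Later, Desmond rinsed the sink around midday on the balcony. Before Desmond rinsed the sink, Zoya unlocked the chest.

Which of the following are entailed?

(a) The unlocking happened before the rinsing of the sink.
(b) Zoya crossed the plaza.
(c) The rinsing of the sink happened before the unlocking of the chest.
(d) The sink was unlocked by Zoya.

(a) Entailed — the narrative places the unlocking before the rinsing.
(b) Not entailed — 'was crossing' is progressive on an accomplishment; it does not entail the completed 'crossed'.
(c) Not entailed — the narrative places the unlocking before the rinsing, not after.
(d) Not entailed — Zoya unlocked the chest, not the sink; the sink belongs to the rinsing event.

(a)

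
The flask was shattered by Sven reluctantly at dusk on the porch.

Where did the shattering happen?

'on the porch' marks the location of the shattering event.

on the porch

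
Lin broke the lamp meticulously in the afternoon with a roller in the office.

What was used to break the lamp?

a roller

'with a roller' marks the instrument of the breaking event.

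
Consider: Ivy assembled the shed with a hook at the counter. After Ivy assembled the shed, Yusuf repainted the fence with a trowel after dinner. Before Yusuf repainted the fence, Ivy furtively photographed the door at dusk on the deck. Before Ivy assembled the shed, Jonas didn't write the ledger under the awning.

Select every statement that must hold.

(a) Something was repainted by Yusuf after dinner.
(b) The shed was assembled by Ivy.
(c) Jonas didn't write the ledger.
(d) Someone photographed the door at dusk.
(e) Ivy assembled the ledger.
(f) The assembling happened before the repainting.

(a), (b), (d), (f)

(a) Entailed — this follows by dropping conjuncts from the repainting event's description.
(b) Entailed — every conjunct here is already in the original assembling event.
(c) Not entailed — dropping 'under the awning' under negation is not valid — the original leaves open that Jonas wrote the ledger some other way.
(d) Entailed — the original entails any weakening of itself; this just drops 'furtively', 'on the deck' and generalizes the agent.
(e) Not entailed — Ivy assembled the shed, not the ledger; the ledger belongs to the writing event.
(f) Entailed — the narrative places the assembling before the repainting.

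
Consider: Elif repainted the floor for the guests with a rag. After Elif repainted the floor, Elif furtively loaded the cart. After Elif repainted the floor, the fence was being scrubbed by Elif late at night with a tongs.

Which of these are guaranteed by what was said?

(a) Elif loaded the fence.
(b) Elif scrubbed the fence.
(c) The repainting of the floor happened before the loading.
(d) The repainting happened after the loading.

(b), (c)

(a) Not entailed — Elif loaded the cart, not the fence; the fence belongs to the scrubbing event.
(b) Entailed — 'scrub' is an activity; 'was scrubbing' entails that some scrubbing happened, so 'scrubbed' holds.
(c) Entailed — the narrative places the repainting before the loading.
(d) Not entailed — the narrative places the repainting before the loading, not after.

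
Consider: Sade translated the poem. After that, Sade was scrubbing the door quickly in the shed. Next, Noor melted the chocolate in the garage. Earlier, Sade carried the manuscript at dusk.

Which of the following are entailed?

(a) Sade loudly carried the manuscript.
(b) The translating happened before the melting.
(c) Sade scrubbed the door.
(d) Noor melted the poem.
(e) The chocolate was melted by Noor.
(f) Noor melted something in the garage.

(a) Not entailed — 'loudly' adds information not in the original event.
(b) Entailed — the narrative places the translating before the melting.
(c) Entailed — 'scrub' is an activity; 'was scrubbing' entails that some scrubbing happened, so 'scrubbed' holds.
(d) Not entailed — Noor melted the chocolate, not the poem; the poem belongs to the translating event.
(e) Entailed — every conjunct here is already in the original melting event.
(f) Entailed — every conjunct here is already in the original melting event.

(b), (c), (e), (f)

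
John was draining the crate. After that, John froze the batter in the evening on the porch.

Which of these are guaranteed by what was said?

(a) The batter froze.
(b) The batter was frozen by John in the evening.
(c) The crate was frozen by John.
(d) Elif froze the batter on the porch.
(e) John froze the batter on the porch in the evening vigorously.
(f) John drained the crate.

(a), (b)

(a) Entailed — 'John froze the batter' is causative; it entails the inchoative 'the batter froze'.
(b) Entailed — dropping 'on the porch' leaves a sub-description the original still satisfies.
(c) Not entailed — John froze the batter, not the crate; the crate belongs to the draining event.
(d) Not entailed — the passage has John freezing the batter, not Elif.
(e) Not entailed — 'vigorously' adds information not in the original event.
(f) Not entailed — 'was draining' is progressive on an accomplishment; it does not entail the completed 'drained'.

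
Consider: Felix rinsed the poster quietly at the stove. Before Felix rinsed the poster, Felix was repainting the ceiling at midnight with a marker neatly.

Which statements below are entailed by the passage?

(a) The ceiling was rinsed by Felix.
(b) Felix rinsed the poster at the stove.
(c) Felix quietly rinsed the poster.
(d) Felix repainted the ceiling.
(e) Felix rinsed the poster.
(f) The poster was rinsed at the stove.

(a) Not entailed — Felix rinsed the poster, not the ceiling; the ceiling belongs to the repainting event.
(b) Entailed — dropping 'quietly' leaves a sub-description the original still satisfies.
(c) Entailed — dropping 'at the stove' leaves a sub-description the original still satisfies.
(d) Not entailed — 'was repainting' is progressive on an accomplishment; it does not entail the completed 'repainted'.
(e) Entailed — the original entails any weakening of itself; this just drops 'at the stove', 'quietly'.
(f) Entailed — dropping 'quietly' and generalizing the agent leaves a sub-description the original still satisfies.

(b), (c), (e), (f)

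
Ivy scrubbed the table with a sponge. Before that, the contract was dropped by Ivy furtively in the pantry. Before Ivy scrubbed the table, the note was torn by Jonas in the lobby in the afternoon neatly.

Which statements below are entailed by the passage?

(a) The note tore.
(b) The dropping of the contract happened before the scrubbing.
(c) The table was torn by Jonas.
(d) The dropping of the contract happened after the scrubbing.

(a) Entailed — 'Jonas tore the note' is causative; it entails the inchoative 'the note tore'.
(b) Entailed — the narrative places the dropping before the scrubbing.
(c) Not entailed — Jonas tore the note, not the table; the table belongs to the scrubbing event.
(d) Not entailed — the narrative places the dropping before the scrubbing, not after.

(a), (b)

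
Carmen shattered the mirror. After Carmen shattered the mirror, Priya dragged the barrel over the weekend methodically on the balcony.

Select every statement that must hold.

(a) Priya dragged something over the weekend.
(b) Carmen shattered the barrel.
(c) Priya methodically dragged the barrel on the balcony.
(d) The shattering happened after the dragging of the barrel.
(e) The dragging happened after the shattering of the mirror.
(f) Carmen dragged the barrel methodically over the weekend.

(a) Entailed — this follows by dropping conjuncts from the dragging event's description.
(b) Not entailed — Carmen shattered the mirror, not the barrel; the barrel belongs to the dragging event.
(c) Entailed — dropping 'over the weekend' leaves a sub-description the original still satisfies.
(d) Not entailed — the narrative places the shattering before the dragging, not after.
(e) Entailed — the narrative places the shattering before the dragging.
(f) Not entailed — the passage has Priya dragging the barrel, not Carmen.

(a), (c), (e)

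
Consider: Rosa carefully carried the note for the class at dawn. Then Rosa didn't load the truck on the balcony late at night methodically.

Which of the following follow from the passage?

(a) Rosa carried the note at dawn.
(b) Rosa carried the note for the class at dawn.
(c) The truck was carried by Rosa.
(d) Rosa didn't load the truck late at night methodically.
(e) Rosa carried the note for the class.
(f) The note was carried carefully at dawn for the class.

(a) Entailed — dropping 'for the class', 'carefully' leaves a sub-description the original still satisfies.
(b) Entailed — dropping 'carefully' leaves a sub-description the original still satisfies.
(c) Not entailed — Rosa carried the note, not the truck; the truck belongs to the loading event.
(d) Not entailed — dropping 'on the balcony' under negation is not valid — the original leaves open that Rosa loaded the truck some other way.
(e) Entailed — this follows by dropping conjuncts from the carrying event's description.
(f) Entailed — generalizing the agent leaves a sub-description the original still satisfies.

(a), (b), (e), (f)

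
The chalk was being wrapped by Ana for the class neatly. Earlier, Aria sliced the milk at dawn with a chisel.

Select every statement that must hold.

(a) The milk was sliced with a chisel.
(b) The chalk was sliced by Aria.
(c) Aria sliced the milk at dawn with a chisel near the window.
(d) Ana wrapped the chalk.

(a) Entailed — dropping 'at dawn' and generalizing the agent leaves a sub-description the original still satisfies.
(b) Not entailed — Aria sliced the milk, not the chalk; the chalk belongs to the wrapping event.
(c) Not entailed — 'near the window' adds information not in the original event.
(d) Not entailed — 'was wrapping' is progressive on an accomplishment; it does not entail the completed 'wrapped'.

(a)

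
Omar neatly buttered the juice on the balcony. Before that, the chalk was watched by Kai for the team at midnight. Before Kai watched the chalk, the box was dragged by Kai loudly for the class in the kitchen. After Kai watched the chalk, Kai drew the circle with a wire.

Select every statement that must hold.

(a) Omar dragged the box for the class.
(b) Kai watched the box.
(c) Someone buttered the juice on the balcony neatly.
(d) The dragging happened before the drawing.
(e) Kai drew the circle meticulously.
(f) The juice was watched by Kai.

(c), (d)

(a) Not entailed — the passage has Kai dragging the box, not Omar.
(b) Not entailed — Kai watched the chalk, not the box; the box belongs to the dragging event.
(c) Entailed — generalizing the agent leaves a sub-description the original still satisfies.
(d) Entailed — the narrative places the dragging before the drawing.
(e) Not entailed — 'meticulously' adds information not in the original event.
(f) Not entailed — Kai watched the chalk, not the juice; the juice belongs to the buttering event.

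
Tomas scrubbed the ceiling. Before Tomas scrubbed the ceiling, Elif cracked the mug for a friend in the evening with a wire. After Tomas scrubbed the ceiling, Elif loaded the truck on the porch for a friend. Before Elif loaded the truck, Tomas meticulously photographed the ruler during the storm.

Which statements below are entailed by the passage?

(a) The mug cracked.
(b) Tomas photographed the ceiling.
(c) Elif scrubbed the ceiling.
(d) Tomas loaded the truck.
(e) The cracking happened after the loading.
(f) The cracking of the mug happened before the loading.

(a) Entailed — 'Elif cracked the mug' is causative; it entails the inchoative 'the mug cracked'.
(b) Not entailed — Tomas photographed the ruler, not the ceiling; the ceiling belongs to the scrubbing event.
(c) Not entailed — the passage has Tomas scrubbing the ceiling, not Elif.
(d) Not entailed — the passage has Elif loading the truck, not Tomas.
(e) Not entailed — the narrative places the cracking before the loading, not after.
(f) Entailed — the narrative places the cracking before the loading.

(a), (f)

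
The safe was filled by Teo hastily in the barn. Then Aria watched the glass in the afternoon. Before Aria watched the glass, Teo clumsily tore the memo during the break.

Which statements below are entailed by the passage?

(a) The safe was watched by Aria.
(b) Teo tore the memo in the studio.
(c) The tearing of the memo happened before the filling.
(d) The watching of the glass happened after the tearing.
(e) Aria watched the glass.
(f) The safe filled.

(d), (e), (f)

(a) Not entailed — Aria watched the glass, not the safe; the safe belongs to the filling event.
(b) Not entailed — 'in the studio' adds information not in the original event.
(c) Not entailed — the narrative doesn't order the tearing relative to the filling.
(d) Entailed — the narrative places the tearing before the watching.
(e) Entailed — dropping 'in the afternoon' leaves a sub-description the original still satisfies.
(f) Entailed — 'Teo filled the safe' is causative; it entails the inchoative 'the safe filled'.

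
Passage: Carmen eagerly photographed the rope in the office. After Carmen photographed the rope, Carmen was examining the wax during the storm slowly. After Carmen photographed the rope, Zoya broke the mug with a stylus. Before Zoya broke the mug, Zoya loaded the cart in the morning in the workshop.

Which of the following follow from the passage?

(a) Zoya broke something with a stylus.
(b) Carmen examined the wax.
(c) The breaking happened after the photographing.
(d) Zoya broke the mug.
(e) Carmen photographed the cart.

(a) Entailed — every conjunct here is already in the original breaking event.
(b) Entailed — 'examine' is an activity; 'was examining' entails that some examining happened, so 'examined' holds.
(c) Entailed — the narrative places the photographing before the breaking.
(d) Entailed — the original entails any weakening of itself; this just drops 'with a stylus'.
(e) Not entailed — Carmen photographed the rope, not the cart; the cart belongs to the loading event.

(a), (b), (c), (d)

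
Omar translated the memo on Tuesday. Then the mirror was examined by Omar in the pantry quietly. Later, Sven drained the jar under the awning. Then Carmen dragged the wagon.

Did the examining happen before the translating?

no

The narrative orders the translating before the examining.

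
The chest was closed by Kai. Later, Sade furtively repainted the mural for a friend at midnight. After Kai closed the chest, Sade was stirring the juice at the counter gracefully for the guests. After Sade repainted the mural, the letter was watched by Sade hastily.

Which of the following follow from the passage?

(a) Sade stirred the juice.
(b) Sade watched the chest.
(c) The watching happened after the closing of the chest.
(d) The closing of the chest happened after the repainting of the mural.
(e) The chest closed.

(a), (c), (e)

(a) Entailed — 'stir' is an activity; 'was stirring' entails that some stirring happened, so 'stirred' holds.
(b) Not entailed — Sade watched the letter, not the chest; the chest belongs to the closing event.
(c) Entailed — the narrative places the closing before the watching.
(d) Not entailed — the narrative places the closing before the repainting, not after.
(e) Entailed — 'Kai closed the chest' is causative; it entails the inchoative 'the chest closed'.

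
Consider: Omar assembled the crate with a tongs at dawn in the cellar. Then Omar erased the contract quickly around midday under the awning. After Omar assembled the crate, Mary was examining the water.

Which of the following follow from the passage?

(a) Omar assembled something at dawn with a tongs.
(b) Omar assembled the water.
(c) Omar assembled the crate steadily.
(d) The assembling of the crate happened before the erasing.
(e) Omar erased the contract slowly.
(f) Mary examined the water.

(a) Entailed — the original entails any weakening of itself; this just drops 'in the cellar' and generalizes the patient.
(b) Not entailed — Omar assembled the crate, not the water; the water belongs to the examining event.
(c) Not entailed — 'steadily' adds information not in the original event.
(d) Entailed — the narrative places the assembling before the erasing.
(e) Not entailed — 'slowly' adds a manner not in (and inconsistent with) the original.
(f) Entailed — 'examine' is an activity; 'was examining' entails that some examining happened, so 'examined' holds.

(a), (d), (f)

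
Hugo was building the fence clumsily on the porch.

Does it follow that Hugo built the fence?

'was building' is progressive; for an accomplishment like 'build the fence', it doesn't entail completion.

no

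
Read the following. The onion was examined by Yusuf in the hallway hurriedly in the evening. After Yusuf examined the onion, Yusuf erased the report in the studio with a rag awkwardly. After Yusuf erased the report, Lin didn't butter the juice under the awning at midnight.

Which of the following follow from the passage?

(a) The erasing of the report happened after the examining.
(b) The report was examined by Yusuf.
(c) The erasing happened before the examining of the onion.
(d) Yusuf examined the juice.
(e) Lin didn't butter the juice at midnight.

(a)

(a) Entailed — the narrative places the examining before the erasing.
(b) Not entailed — Yusuf examined the onion, not the report; the report belongs to the erasing event.
(c) Not entailed — the narrative places the examining before the erasing, not after.
(d) Not entailed — Yusuf examined the onion, not the juice; the juice belongs to the buttering event.
(e) Not entailed — dropping 'under the awning' under negation is not valid — the original leaves open that Lin buttered the juice some other way.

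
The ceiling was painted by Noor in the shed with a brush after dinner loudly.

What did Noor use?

a brush

'with a brush' marks the instrument of the painting event.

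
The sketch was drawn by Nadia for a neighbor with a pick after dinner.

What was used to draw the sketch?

a pick

'with a pick' marks the instrument of the drawing event.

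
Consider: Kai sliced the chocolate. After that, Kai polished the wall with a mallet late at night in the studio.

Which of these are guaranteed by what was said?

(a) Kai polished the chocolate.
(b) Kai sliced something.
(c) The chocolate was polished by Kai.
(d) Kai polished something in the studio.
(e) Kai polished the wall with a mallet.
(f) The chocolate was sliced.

(b), (d), (e), (f)

(a) Not entailed — Kai polished the wall, not the chocolate; the chocolate belongs to the slicing event.
(b) Entailed — the original entails any weakening of itself; this just generalizes the patient.
(c) Not entailed — Kai polished the wall, not the chocolate; the chocolate belongs to the slicing event.
(d) Entailed — dropping 'with a mallet', 'late at night' and generalizing the patient leaves a sub-description the original still satisfies.
(e) Entailed — the original entails any weakening of itself; this just drops 'late at night', 'in the studio'.
(f) Entailed — the original entails any weakening of itself; this just generalizes the agent.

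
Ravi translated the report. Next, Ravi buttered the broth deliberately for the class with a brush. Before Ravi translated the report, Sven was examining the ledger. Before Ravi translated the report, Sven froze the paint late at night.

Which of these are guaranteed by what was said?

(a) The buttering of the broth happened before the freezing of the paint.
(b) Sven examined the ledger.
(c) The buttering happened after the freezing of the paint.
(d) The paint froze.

(b), (c), (d)

(a) Not entailed — the narrative places the freezing before the buttering, not after.
(b) Entailed — 'examine' is an activity; 'was examining' entails that some examining happened, so 'examined' holds.
(c) Entailed — the narrative places the freezing before the buttering.
(d) Entailed — 'Sven froze the paint' is causative; it entails the inchoative 'the paint froze'.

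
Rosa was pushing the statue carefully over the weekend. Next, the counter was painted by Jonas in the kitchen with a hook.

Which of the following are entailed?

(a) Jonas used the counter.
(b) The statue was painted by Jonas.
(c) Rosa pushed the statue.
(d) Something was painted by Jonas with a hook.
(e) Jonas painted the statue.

(c), (d)

(a) Not entailed — the counter is the patient, not an instrument — Jonas used a hook.
(b) Not entailed — Jonas painted the counter, not the statue; the statue belongs to the pushing event.
(c) Entailed — 'push' is an activity; 'was pushing' entails that some pushing happened, so 'pushed' holds.
(d) Entailed — dropping 'in the kitchen' and generalizing the patient leaves a sub-description the original still satisfies.
(e) Not entailed — Jonas painted the counter, not the statue; the statue belongs to the pushing event.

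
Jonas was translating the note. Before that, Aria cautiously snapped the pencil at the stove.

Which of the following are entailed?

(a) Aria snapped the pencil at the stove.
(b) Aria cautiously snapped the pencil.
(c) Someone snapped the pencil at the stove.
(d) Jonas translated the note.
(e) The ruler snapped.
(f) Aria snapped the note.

(a), (b), (c)

(a) Entailed — dropping 'cautiously' leaves a sub-description the original still satisfies.
(b) Entailed — this follows by dropping conjuncts from the snapping event's description.
(c) Entailed — every conjunct here is already in the original snapping event.
(d) Not entailed — 'was translating' is progressive on an accomplishment; it does not entail the completed 'translated'.
(e) Not entailed — the pencil is what snapped, not the ruler.
(f) Not entailed — Aria snapped the pencil, not the note; the note belongs to the translating event.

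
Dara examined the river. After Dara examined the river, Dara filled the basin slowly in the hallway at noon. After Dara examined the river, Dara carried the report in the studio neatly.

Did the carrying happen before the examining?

The narrative orders the examining before the carrying.

no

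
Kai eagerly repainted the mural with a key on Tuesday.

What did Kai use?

a key

'with a key' marks the instrument of the repainting event.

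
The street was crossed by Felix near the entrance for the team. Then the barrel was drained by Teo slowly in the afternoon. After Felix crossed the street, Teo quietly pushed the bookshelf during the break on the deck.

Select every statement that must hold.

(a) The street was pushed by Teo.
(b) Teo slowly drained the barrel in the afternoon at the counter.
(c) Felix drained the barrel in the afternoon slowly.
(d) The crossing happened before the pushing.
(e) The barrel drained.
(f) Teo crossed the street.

(d), (e)

(a) Not entailed — Teo pushed the bookshelf, not the street; the street belongs to the crossing event.
(b) Not entailed — 'at the counter' adds information not in the original event.
(c) Not entailed — the passage has Teo draining the barrel, not Felix.
(d) Entailed — the narrative places the crossing before the pushing.
(e) Entailed — 'Teo drained the barrel' is causative; it entails the inchoative 'the barrel drained'.
(f) Not entailed — the passage has Felix crossing the street, not Teo.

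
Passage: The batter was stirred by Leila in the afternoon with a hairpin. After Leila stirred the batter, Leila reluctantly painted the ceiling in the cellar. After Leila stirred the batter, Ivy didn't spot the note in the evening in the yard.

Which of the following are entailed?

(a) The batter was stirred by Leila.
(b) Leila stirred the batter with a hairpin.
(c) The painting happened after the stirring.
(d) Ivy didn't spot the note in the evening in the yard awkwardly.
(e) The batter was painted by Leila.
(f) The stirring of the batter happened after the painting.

(a) Entailed — the original entails any weakening of itself; this just drops 'with a hairpin', 'in the afternoon'.
(b) Entailed — every conjunct here is already in the original stirring event.
(c) Entailed — the narrative places the stirring before the painting.
(d) Entailed — under negation, adding a further restriction is entailed: if no such spotting event occurred, none occurred awkwardly either.
(e) Not entailed — Leila painted the ceiling, not the batter; the batter belongs to the stirring event.
(f) Not entailed — the narrative places the stirring before the painting, not after.

(a), (b), (c), (d)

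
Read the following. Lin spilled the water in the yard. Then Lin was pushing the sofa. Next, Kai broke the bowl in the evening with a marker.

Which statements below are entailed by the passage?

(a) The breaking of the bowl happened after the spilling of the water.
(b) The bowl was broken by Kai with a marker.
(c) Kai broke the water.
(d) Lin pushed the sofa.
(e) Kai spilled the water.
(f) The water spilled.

(a) Entailed — the narrative places the spilling before the breaking.
(b) Entailed — dropping 'in the evening' leaves a sub-description the original still satisfies.
(c) Not entailed — Kai broke the bowl, not the water; the water belongs to the spilling event.
(d) Entailed — 'push' is an activity; 'was pushing' entails that some pushing happened, so 'pushed' holds.
(e) Not entailed — the passage has Lin spilling the water, not Kai.
(f) Entailed — 'Lin spilled the water' is causative; it entails the inchoative 'the water spilled'.

(a), (b), (d), (f)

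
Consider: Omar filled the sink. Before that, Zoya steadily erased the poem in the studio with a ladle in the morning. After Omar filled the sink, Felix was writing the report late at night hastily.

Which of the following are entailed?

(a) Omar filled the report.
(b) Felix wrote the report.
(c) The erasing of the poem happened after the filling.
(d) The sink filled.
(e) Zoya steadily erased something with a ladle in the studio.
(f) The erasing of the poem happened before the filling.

(d), (e), (f)

(a) Not entailed — Omar filled the sink, not the report; the report belongs to the writing event.
(b) Not entailed — 'was writing' is progressive on an accomplishment; it does not entail the completed 'wrote'.
(c) Not entailed — the narrative places the erasing before the filling, not after.
(d) Entailed — 'Omar filled the sink' is causative; it entails the inchoative 'the sink filled'.
(e) Entailed — this follows by dropping conjuncts from the erasing event's description.
(f) Entailed — the narrative places the erasing before the filling.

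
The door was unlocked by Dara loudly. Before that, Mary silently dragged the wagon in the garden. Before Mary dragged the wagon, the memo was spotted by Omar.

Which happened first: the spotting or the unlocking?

The connectives place the spotting before the unlocking.

the spotting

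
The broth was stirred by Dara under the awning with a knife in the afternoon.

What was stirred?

the broth

'the broth' marks the patient of the stirring event.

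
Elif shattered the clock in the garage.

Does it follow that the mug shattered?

no

Nothing is said about any mug; only the clock is affected.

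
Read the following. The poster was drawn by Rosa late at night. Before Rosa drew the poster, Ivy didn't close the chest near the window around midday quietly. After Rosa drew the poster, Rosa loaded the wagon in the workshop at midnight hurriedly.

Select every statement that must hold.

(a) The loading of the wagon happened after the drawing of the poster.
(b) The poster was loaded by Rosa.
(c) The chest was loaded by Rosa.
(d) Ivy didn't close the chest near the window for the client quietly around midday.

(a), (d)

(a) Entailed — the narrative places the drawing before the loading.
(b) Not entailed — Rosa loaded the wagon, not the poster; the poster belongs to the drawing event.
(c) Not entailed — Rosa loaded the wagon, not the chest; the chest belongs to the closing event.
(d) Entailed — under negation, adding a further restriction is entailed: if no such closing event occurred, none occurred for the client either.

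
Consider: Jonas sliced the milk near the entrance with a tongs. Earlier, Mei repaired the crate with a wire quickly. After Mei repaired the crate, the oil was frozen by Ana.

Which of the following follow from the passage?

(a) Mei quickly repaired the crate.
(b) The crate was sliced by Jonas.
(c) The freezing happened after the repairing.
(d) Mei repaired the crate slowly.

(a), (c)

(a) Entailed — this follows by dropping conjuncts from the repairing event's description.
(b) Not entailed — Jonas sliced the milk, not the crate; the crate belongs to the repairing event.
(c) Entailed — the narrative places the repairing before the freezing.
(d) Not entailed — 'slowly' adds a manner not in (and inconsistent with) the original.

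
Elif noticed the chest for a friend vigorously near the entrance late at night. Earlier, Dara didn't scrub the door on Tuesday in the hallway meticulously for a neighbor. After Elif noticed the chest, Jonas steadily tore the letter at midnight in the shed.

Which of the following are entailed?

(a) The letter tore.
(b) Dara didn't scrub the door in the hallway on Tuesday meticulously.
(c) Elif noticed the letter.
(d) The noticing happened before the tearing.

(a), (d)

(a) Entailed — 'Jonas tore the letter' is causative; it entails the inchoative 'the letter tore'.
(b) Not entailed — dropping 'for a neighbor' under negation is not valid — the original leaves open that Dara scrubbed the door some other way.
(c) Not entailed — Elif noticed the chest, not the letter; the letter belongs to the tearing event.
(d) Entailed — the narrative places the noticing before the tearing.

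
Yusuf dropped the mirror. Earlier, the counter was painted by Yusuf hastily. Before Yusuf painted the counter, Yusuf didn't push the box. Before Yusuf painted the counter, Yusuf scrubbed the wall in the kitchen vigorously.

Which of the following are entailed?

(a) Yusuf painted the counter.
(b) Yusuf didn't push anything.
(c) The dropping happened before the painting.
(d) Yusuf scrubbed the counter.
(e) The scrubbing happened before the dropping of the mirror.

(a), (e)

(a) Entailed — every conjunct here is already in the original painting event.
(b) Not entailed — the original only denies this specific event; Yusuf may have pushed something else.
(c) Not entailed — the narrative places the painting before the dropping, not after.
(d) Not entailed — Yusuf scrubbed the wall, not the counter; the counter belongs to the painting event.
(e) Entailed — the narrative places the scrubbing before the dropping.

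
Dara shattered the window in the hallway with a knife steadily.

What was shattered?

the window

'the window' marks the patient of the shattering event.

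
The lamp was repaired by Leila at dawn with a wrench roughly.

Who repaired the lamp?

'Leila' marks the agent of the repairing event.

Leila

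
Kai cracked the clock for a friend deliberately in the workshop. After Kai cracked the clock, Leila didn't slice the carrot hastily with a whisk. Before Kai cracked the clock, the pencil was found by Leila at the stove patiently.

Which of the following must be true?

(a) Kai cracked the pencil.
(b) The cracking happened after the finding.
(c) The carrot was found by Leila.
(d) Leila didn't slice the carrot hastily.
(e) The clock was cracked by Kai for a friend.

(b), (e)

(a) Not entailed — Kai cracked the clock, not the pencil; the pencil belongs to the finding event.
(b) Entailed — the narrative places the finding before the cracking.
(c) Not entailed — Leila found the pencil, not the carrot; the carrot belongs to the slicing event.
(d) Not entailed — dropping 'with a whisk' under negation is not valid — the original leaves open that Leila sliced the carrot some other way.
(e) Entailed — the original entails any weakening of itself; this just drops 'deliberately', 'in the workshop'.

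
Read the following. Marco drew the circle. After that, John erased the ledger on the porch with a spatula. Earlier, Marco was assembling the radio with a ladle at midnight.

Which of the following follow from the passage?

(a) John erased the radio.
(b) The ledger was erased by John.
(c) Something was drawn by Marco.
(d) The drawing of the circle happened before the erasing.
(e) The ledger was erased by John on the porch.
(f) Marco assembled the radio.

(b), (c), (d), (e)

(a) Not entailed — John erased the ledger, not the radio; the radio belongs to the assembling event.
(b) Entailed — dropping 'with a spatula', 'on the porch' leaves a sub-description the original still satisfies.
(c) Entailed — generalizing the patient leaves a sub-description the original still satisfies.
(d) Entailed — the narrative places the drawing before the erasing.
(e) Entailed — the original entails any weakening of itself; this just drops 'with a spatula'.
(f) Not entailed — 'was assembling' is progressive on an accomplishment; it does not entail the completed 'assembled'.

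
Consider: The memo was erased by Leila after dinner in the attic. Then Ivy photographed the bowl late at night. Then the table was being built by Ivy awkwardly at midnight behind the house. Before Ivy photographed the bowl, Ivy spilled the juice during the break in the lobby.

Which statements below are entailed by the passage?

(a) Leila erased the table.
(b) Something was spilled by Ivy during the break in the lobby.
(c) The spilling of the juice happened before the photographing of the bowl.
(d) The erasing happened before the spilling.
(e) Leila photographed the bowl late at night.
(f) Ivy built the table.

(a) Not entailed — Leila erased the memo, not the table; the table belongs to the building event.
(b) Entailed — this follows by dropping conjuncts from the spilling event's description.
(c) Entailed — the narrative places the spilling before the photographing.
(d) Not entailed — the narrative doesn't order the erasing relative to the spilling.
(e) Not entailed — the passage has Ivy photographing the bowl, not Leila.
(f) Not entailed — 'was building' is progressive on an accomplishment; it does not entail the completed 'built'.

(b), (c)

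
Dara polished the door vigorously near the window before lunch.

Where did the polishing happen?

'near the window' marks the location of the polishing event.

near the window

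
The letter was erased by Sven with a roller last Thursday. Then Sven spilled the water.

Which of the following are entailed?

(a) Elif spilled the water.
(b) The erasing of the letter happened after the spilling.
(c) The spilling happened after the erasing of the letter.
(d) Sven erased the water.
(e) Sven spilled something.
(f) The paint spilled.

(c), (e)

(a) Not entailed — the passage has Sven spilling the water, not Elif.
(b) Not entailed — the narrative places the erasing before the spilling, not after.
(c) Entailed — the narrative places the erasing before the spilling.
(d) Not entailed — Sven erased the letter, not the water; the water belongs to the spilling event.
(e) Entailed — every conjunct here is already in the original spilling event.
(f) Not entailed — the water is what spilled, not the paint.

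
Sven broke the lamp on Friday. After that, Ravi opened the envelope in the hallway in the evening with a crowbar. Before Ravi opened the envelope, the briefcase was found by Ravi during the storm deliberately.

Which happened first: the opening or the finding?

the finding

The connectives place the finding before the opening.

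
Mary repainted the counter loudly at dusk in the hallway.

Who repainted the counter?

'Mary' marks the agent of the repainting event.

Mary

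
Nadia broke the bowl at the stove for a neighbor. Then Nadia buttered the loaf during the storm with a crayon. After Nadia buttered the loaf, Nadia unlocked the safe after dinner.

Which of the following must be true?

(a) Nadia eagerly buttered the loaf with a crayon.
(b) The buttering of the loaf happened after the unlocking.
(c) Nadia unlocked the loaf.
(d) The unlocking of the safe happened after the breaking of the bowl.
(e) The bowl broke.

(d), (e)

(a) Not entailed — 'eagerly' adds information not in the original event.
(b) Not entailed — the narrative places the buttering before the unlocking, not after.
(c) Not entailed — Nadia unlocked the safe, not the loaf; the loaf belongs to the buttering event.
(d) Entailed — the narrative places the breaking before the unlocking.
(e) Entailed — 'Nadia broke the bowl' is causative; it entails the inchoative 'the bowl broke'.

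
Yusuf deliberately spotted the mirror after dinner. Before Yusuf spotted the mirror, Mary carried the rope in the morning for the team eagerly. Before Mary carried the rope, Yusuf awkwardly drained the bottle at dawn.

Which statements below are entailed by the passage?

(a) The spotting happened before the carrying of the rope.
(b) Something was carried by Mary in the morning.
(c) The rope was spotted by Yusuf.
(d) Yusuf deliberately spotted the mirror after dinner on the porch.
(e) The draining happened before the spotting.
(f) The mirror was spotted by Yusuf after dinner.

(a) Not entailed — the narrative places the carrying before the spotting, not after.
(b) Entailed — dropping 'for the team', 'eagerly' and generalizing the patient leaves a sub-description the original still satisfies.
(c) Not entailed — Yusuf spotted the mirror, not the rope; the rope belongs to the carrying event.
(d) Not entailed — 'on the porch' adds information not in the original event.
(e) Entailed — the narrative places the draining before the spotting.
(f) Entailed — dropping 'deliberately' leaves a sub-description the original still satisfies.

(b), (e), (f)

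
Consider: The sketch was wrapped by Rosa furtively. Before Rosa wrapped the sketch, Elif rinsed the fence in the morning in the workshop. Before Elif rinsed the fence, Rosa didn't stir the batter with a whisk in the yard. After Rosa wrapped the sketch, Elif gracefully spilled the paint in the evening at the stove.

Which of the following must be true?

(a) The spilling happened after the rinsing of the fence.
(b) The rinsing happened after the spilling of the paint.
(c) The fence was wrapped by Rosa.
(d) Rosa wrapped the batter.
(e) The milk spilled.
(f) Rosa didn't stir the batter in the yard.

(a) Entailed — the narrative places the rinsing before the spilling.
(b) Not entailed — the narrative places the rinsing before the spilling, not after.
(c) Not entailed — Rosa wrapped the sketch, not the fence; the fence belongs to the rinsing event.
(d) Not entailed — Rosa wrapped the sketch, not the batter; the batter belongs to the stirring event.
(e) Not entailed — the paint is what spilled, not the milk.
(f) Not entailed — dropping 'with a whisk' under negation is not valid — the original leaves open that Rosa stirred the batter some other way.

(a)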